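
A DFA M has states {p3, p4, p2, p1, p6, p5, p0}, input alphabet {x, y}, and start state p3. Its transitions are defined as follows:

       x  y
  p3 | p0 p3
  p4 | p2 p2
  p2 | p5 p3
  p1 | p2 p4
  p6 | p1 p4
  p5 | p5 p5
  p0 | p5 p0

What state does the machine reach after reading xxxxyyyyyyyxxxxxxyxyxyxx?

p5

Trace: p3 -x-> p0 -x-> p5 -x-> p5 -x-> p5 -y-> p5 -y-> p5 -y-> p5 -y-> p5 -y-> p5 -y-> p5 -y-> p5 -x-> p5 -x-> p5 -x-> p5 -x-> p5 -x-> p5 -x-> p5 -y-> p5 -x-> p5 -y-> p5 -x-> p5 -y-> p5 -x-> p5 -x-> p5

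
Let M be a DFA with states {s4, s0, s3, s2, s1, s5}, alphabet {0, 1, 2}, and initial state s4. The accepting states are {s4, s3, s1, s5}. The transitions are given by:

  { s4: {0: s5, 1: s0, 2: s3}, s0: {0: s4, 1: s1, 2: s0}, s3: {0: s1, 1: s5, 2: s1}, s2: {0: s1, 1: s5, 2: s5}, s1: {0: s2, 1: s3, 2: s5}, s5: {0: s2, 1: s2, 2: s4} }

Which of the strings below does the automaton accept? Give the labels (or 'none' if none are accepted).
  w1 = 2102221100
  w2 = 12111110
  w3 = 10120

w3

w1:
  start at s4
  read '2': s4 → s3
  read '1': s3 → s5
  read '0': s5 → s2
  read '2': s2 → s5
  read '2': s5 → s4
  read '2': s4 → s3
  read '1': s3 → s5
  read '1': s5 → s2
  read '0': s2 → s1
  read '0': s1 → s2
  end s2, rejected
w2:
  start at s4
  read '1': s4 → s0
  read '2': s0 → s0
  read '1': s0 → s1
  read '1': s1 → s3
  read '1': s3 → s5
  read '1': s5 → s2
  read '1': s2 → s5
  read '0': s5 → s2
  end s2, rejected
w3:
  start at s4
  read '1': s4 → s0
  read '0': s0 → s4
  read '1': s4 → s0
  read '2': s0 → s0
  read '0': s0 → s4
  end s4, accepted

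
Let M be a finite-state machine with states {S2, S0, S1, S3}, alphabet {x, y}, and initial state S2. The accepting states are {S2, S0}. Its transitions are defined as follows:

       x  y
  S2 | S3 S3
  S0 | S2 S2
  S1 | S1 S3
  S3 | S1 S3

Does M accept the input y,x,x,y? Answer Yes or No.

start at S2
read 'y': S2 → S3
read 'x': S3 → S1
read 'x': S1 → S1
read 'y': S1 → S3
End state S3 is not accepting.

No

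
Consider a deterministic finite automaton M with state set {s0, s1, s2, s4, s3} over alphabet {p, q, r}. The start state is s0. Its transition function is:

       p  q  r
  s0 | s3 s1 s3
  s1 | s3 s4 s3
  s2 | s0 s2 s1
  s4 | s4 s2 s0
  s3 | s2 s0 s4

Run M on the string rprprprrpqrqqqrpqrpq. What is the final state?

start at s0
read 'r': s0 → s3
read 'p': s3 → s2
read 'r': s2 → s1
read 'p': s1 → s3
read 'r': s3 → s4
read 'p': s4 → s4
read 'r': s4 → s0
read 'r': s0 → s3
read 'p': s3 → s2
read 'q': s2 → s2
read 'r': s2 → s1
read 'q': s1 → s4
read 'q': s4 → s2
read 'q': s2 → s2
read 'r': s2 → s1
read 'p': s1 → s3
read 'q': s3 → s0
read 'r': s0 → s3
read 'p': s3 → s2
read 'q': s2 → s2

s2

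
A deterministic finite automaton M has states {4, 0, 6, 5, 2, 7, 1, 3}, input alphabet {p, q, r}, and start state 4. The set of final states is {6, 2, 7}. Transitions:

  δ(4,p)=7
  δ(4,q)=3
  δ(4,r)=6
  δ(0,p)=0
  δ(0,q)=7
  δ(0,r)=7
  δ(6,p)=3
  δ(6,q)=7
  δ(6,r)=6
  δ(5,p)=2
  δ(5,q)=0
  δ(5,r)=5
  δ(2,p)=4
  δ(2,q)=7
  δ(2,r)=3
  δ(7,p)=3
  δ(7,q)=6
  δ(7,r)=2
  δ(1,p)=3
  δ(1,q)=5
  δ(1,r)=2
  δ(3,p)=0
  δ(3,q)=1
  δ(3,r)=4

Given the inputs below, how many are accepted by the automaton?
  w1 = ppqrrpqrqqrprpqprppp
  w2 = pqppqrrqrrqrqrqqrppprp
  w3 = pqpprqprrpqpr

0

w1: 4 → 7 → 3 → 1 → 2 → 3 → 0 → 7 → 2 → 7 → 6 → 6 → 3 → 4 → 7 → 6 → 3 → 4 → 7 → 3 → 0  → end 0, rejected
w2: 4 → 7 → 6 → 3 → 0 → 7 → 2 → 3 → 1 → 2 → 3 → 1 → 2 → 7 → 2 → 7 → 6 → 6 → 3 → 0 → 0 → 7 → 3  → end 3, rejected
w3: 4 → 7 → 6 → 3 → 0 → 7 → 6 → 3 → 4 → 6 → 3 → 1 → 3 → 4  → end 4, rejected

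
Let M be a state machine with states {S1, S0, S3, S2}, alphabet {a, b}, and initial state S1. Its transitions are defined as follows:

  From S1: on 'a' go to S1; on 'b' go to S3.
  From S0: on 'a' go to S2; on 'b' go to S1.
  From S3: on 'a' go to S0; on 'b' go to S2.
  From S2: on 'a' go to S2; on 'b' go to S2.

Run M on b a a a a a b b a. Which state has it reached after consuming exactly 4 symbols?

S2

Trace: S1 -b-> S3 -a-> S0 -a-> S2 -a-> S2
After 4 symbols: S2.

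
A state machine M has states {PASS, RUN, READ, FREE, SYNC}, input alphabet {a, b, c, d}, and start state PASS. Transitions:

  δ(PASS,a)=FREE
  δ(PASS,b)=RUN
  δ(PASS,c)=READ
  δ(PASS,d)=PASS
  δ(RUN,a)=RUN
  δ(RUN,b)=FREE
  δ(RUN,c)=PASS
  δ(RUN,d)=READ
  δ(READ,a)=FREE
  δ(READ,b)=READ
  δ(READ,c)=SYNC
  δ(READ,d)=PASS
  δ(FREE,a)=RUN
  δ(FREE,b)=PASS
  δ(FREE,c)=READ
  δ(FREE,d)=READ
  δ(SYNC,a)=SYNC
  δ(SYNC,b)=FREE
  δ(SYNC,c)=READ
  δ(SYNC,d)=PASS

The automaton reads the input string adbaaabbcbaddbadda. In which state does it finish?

PASS → FREE → READ → READ → FREE → RUN → RUN → FREE → PASS → READ → READ → FREE → READ → PASS → RUN → RUN → READ → PASS → FREE

FREE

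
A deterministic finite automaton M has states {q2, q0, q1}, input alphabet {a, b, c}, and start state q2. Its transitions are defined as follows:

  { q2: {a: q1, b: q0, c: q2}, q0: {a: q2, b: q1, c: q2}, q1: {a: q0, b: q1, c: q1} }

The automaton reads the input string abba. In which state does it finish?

start at q2
read 'a': q2 → q1
read 'b': q1 → q1
read 'b': q1 → q1
read 'a': q1 → q0

q0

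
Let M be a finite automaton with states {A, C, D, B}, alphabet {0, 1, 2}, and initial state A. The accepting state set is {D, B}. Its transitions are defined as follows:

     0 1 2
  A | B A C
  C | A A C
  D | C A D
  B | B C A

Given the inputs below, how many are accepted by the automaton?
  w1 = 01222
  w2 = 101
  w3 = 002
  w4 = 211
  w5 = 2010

w1: A → B → C → C → C → C  → end C, rejected
w2: A → A → B → C  → end C, rejected
w3: A → B → B → A  → end A, rejected
w4: A → C → A → A  → end A, rejected
w5: A → C → A → A → B  → end B, accepted

1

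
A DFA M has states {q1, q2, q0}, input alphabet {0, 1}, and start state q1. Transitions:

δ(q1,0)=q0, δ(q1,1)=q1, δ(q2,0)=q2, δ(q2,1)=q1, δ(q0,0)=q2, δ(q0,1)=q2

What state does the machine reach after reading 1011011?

Trace: q1 -1-> q1 -0-> q0 -1-> q2 -1-> q1 -0-> q0 -1-> q2 -1-> q1

q1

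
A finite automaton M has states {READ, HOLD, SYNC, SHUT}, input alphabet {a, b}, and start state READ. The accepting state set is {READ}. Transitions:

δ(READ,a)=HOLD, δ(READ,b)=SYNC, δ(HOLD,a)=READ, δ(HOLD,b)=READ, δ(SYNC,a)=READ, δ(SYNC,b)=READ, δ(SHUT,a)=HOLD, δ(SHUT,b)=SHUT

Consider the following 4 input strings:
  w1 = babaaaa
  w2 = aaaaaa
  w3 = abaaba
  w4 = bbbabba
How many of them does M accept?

2

w1: READ → SYNC → READ → SYNC → READ → HOLD → READ → HOLD  → end HOLD, rejected
w2: READ → HOLD → READ → HOLD → READ → HOLD → READ  → end READ, accepted
w3: READ → HOLD → READ → HOLD → READ → SYNC → READ  → end READ, accepted
w4: READ → SYNC → READ → SYNC → READ → SYNC → READ → HOLD  → end HOLD, rejected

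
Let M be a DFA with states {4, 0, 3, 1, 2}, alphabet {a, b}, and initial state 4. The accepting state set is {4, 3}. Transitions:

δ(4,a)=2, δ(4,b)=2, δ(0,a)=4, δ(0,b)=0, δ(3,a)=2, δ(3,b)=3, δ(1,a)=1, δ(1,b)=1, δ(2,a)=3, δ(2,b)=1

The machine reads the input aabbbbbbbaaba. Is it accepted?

4 → 2 → 3 → 3 → 3 → 3 → 3 → 3 → 3 → 3 → 2 → 3 → 3 → 2
End state 2 is not accepting.

No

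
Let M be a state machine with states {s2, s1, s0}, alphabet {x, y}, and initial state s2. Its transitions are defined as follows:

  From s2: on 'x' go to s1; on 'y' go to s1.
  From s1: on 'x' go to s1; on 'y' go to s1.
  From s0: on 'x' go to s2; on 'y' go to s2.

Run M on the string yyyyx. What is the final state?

start at s2
read 'y': s2 → s1
read 'y': s1 → s1
read 'y': s1 → s1
read 'y': s1 → s1
read 'x': s1 → s1

s1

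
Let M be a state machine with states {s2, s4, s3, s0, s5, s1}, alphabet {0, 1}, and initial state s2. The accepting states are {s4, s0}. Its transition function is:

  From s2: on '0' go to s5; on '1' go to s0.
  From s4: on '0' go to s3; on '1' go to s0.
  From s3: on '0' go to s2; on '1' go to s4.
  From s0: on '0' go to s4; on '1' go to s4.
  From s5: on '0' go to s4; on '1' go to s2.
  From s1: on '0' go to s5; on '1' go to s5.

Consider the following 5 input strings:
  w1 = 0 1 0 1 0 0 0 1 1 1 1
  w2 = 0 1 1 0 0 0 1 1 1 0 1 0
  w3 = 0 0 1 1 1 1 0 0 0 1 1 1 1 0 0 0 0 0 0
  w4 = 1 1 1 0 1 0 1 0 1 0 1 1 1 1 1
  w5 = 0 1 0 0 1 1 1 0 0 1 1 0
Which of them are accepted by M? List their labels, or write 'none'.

w1: s2 → s5 → s2 → s5 → s2 → s5 → s4 → s3 → s4 → s0 → s4 → s0  → end s0, accepted
w2: s2 → s5 → s2 → s0 → s4 → s3 → s2 → s0 → s4 → s0 → s4 → s0 → s4  → end s4, accepted
w3: s2 → s5 → s4 → s0 → s4 → s0 → s4 → s3 → s2 → s5 → s2 → s0 → s4 → s0 → s4 → s3 → s2 → s5 → s4 → s3  → end s3, rejected
w4: s2 → s0 → s4 → s0 → s4 → s0 → s4 → s0 → s4 → s0 → s4 → s0 → s4 → s0 → s4 → s0  → end s0, accepted
w5: s2 → s5 → s2 → s5 → s4 → s0 → s4 → s0 → s4 → s3 → s4 → s0 → s4  → end s4, accepted

w1, w2, w4, w5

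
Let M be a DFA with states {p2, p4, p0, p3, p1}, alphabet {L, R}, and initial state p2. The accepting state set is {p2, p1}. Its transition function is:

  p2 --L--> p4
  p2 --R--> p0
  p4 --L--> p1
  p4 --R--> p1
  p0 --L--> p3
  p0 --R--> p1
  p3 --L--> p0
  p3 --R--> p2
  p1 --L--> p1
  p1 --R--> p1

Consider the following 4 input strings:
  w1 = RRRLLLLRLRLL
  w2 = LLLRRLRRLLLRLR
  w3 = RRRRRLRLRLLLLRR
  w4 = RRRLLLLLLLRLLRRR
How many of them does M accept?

4

w1: p2 → p0 → p1 → p1 → p1 → p1 → p1 → p1 → p1 → p1 → p1 → p1 → p1  → end p1, accepted
w2: p2 → p4 → p1 → p1 → p1 → p1 → p1 → p1 → p1 → p1 → p1 → p1 → p1 → p1 → p1  → end p1, accepted
w3: p2 → p0 → p1 → p1 → p1 → p1 → p1 → p1 → p1 → p1 → p1 → p1 → p1 → p1 → p1 → p1  → end p1, accepted
w4: p2 → p0 → p1 → p1 → p1 → p1 → p1 → p1 → p1 → p1 → p1 → p1 → p1 → p1 → p1 → p1 → p1  → end p1, accepted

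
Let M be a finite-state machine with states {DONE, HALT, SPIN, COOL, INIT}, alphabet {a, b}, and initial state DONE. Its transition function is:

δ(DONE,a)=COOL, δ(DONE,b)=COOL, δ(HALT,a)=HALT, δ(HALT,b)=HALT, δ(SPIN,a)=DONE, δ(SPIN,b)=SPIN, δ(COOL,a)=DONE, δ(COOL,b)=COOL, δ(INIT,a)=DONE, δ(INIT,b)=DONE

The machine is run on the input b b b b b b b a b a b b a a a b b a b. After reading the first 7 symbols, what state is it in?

COOL

start at DONE
read 'b': DONE → COOL
read 'b': COOL → COOL
read 'b': COOL → COOL
read 'b': COOL → COOL
read 'b': COOL → COOL
read 'b': COOL → COOL
read 'b': COOL → COOL
After 7 symbols: COOL.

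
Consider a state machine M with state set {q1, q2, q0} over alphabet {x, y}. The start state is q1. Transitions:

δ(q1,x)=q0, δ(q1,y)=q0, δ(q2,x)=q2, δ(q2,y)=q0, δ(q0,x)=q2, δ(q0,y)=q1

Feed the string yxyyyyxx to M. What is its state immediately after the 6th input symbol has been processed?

start at q1
read 'y': q1 → q0
read 'x': q0 → q2
read 'y': q2 → q0
read 'y': q0 → q1
read 'y': q1 → q0
read 'y': q0 → q1
After 6 symbols: q1.

q1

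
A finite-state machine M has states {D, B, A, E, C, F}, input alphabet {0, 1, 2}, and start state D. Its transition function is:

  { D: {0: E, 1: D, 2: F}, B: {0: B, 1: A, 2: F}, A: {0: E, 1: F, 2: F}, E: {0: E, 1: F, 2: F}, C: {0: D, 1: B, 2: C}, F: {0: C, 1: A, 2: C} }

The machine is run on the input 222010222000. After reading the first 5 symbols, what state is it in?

D

D → F → C → C → D → D
After 5 symbols: D.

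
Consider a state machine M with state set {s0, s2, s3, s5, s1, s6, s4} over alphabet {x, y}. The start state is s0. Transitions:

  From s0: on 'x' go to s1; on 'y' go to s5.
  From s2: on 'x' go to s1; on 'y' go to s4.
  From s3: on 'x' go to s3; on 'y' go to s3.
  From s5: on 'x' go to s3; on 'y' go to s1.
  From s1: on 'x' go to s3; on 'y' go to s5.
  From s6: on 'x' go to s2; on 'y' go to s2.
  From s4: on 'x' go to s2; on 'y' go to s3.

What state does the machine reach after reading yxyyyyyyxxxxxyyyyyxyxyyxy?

Trace: s0 -y-> s5 -x-> s3 -y-> s3 -y-> s3 -y-> s3 -y-> s3 -y-> s3 -y-> s3 -x-> s3 -x-> s3 -x-> s3 -x-> s3 -x-> s3 -y-> s3 -y-> s3 -y-> s3 -y-> s3 -y-> s3 -x-> s3 -y-> s3 -x-> s3 -y-> s3 -y-> s3 -x-> s3 -y-> s3

s3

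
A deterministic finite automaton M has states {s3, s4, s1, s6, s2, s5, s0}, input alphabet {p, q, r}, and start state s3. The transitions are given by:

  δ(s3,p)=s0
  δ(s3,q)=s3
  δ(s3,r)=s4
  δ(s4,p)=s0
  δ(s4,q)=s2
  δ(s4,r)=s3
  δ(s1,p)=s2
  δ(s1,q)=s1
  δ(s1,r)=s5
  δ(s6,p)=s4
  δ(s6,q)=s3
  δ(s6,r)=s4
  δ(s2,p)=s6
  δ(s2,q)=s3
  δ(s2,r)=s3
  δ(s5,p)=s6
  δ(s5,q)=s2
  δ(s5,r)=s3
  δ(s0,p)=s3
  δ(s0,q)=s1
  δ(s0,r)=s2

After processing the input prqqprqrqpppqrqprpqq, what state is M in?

s1

Trace: s3 -p-> s0 -r-> s2 -q-> s3 -q-> s3 -p-> s0 -r-> s2 -q-> s3 -r-> s4 -q-> s2 -p-> s6 -p-> s4 -p-> s0 -q-> s1 -r-> s5 -q-> s2 -p-> s6 -r-> s4 -p-> s0 -q-> s1 -q-> s1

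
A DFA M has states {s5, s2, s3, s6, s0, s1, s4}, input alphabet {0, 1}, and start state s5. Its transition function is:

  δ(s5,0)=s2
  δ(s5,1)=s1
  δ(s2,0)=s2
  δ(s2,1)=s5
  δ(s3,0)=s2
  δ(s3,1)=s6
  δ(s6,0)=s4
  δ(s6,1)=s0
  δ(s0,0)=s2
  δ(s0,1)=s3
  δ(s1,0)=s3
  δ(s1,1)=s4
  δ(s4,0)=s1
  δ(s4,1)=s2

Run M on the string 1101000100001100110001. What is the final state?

s5 → s1 → s4 → s1 → s4 → s1 → s3 → s2 → s5 → s2 → s2 → s2 → s2 → s5 → s1 → s3 → s2 → s5 → s1 → s3 → s2 → s2 → s5

s5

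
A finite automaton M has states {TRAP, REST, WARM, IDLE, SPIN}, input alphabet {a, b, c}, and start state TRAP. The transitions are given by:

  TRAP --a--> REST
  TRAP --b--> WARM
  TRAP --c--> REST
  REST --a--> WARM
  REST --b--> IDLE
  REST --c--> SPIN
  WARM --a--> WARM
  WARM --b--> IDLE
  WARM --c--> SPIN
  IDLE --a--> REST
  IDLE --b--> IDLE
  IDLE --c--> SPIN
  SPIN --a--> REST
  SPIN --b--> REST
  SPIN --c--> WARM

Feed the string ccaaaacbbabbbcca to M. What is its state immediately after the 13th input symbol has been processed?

IDLE

Trace: TRAP -c-> REST -c-> SPIN -a-> REST -a-> WARM -a-> WARM -a-> WARM -c-> SPIN -b-> REST -b-> IDLE -a-> REST -b-> IDLE -b-> IDLE -b-> IDLE
After 13 symbols: IDLE.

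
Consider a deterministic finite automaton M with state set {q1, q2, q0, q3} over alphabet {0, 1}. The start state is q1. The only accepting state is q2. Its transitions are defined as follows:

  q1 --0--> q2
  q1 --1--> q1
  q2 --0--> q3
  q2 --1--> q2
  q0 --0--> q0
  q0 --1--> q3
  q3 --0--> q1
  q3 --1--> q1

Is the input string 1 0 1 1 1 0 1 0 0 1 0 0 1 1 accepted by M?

q1 → q1 → q2 → q2 → q2 → q2 → q3 → q1 → q2 → q3 → q1 → q2 → q3 → q1 → q1
End state q1 is not accepting.

No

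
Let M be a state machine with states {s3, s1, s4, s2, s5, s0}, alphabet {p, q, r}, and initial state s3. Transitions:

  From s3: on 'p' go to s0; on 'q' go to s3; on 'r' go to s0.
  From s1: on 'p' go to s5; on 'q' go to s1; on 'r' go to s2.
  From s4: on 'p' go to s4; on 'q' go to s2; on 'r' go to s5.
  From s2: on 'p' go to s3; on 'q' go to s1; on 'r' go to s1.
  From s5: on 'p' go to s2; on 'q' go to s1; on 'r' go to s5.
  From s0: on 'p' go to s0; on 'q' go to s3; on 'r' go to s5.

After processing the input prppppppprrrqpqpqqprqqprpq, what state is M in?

s1

Trace: s3 -p-> s0 -r-> s5 -p-> s2 -p-> s3 -p-> s0 -p-> s0 -p-> s0 -p-> s0 -p-> s0 -r-> s5 -r-> s5 -r-> s5 -q-> s1 -p-> s5 -q-> s1 -p-> s5 -q-> s1 -q-> s1 -p-> s5 -r-> s5 -q-> s1 -q-> s1 -p-> s5 -r-> s5 -p-> s2 -q-> s1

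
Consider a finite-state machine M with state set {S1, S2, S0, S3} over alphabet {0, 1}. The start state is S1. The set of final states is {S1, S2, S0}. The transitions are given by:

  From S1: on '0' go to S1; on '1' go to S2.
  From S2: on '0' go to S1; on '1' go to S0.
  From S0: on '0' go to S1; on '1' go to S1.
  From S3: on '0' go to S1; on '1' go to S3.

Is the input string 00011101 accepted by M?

S1 → S1 → S1 → S1 → S2 → S0 → S1 → S1 → S2
End state S2 is accepting.

Yes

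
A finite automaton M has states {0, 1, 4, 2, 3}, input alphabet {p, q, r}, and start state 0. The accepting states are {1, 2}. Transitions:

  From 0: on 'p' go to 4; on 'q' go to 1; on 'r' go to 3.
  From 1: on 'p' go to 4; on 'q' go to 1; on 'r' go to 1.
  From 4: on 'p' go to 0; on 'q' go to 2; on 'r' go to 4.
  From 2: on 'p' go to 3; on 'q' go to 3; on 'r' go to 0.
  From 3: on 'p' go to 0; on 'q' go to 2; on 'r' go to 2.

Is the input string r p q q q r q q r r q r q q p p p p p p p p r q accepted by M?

Yes

0 → 3 → 0 → 1 → 1 → 1 → 1 → 1 → 1 → 1 → 1 → 1 → 1 → 1 → 1 → 4 → 0 → 4 → 0 → 4 → 0 → 4 → 0 → 3 → 2
End state 2 is accepting.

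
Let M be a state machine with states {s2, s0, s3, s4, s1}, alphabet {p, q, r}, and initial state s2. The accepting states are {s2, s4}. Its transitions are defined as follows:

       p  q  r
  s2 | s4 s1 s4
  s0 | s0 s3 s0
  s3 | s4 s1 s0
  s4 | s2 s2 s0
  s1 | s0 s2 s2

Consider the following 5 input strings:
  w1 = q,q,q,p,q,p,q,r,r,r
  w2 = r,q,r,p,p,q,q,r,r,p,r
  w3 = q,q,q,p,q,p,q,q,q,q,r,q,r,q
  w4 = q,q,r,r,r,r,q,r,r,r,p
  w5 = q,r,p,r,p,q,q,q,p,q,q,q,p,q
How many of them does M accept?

2

w1: Trace: s2 -q-> s1 -q-> s2 -q-> s1 -p-> s0 -q-> s3 -p-> s4 -q-> s2 -r-> s4 -r-> s0 -r-> s0  → end s0, rejected
w2: Trace: s2 -r-> s4 -q-> s2 -r-> s4 -p-> s2 -p-> s4 -q-> s2 -q-> s1 -r-> s2 -r-> s4 -p-> s2 -r-> s4  → end s4, accepted
w3: Trace: s2 -q-> s1 -q-> s2 -q-> s1 -p-> s0 -q-> s3 -p-> s4 -q-> s2 -q-> s1 -q-> s2 -q-> s1 -r-> s2 -q-> s1 -r-> s2 -q-> s1  → end s1, rejected
w4: Trace: s2 -q-> s1 -q-> s2 -r-> s4 -r-> s0 -r-> s0 -r-> s0 -q-> s3 -r-> s0 -r-> s0 -r-> s0 -p-> s0  → end s0, rejected
w5: Trace: s2 -q-> s1 -r-> s2 -p-> s4 -r-> s0 -p-> s0 -q-> s3 -q-> s1 -q-> s2 -p-> s4 -q-> s2 -q-> s1 -q-> s2 -p-> s4 -q-> s2  → end s2, accepted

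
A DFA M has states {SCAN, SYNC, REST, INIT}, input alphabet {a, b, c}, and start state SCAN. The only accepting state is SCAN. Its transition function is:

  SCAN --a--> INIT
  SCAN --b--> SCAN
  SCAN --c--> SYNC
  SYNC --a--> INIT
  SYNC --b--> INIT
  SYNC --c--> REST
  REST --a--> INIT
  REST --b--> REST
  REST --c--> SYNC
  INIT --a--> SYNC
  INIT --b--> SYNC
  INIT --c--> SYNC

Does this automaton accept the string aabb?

Trace: SCAN -a-> INIT -a-> SYNC -b-> INIT -b-> SYNC
End state SYNC is not accepting.

No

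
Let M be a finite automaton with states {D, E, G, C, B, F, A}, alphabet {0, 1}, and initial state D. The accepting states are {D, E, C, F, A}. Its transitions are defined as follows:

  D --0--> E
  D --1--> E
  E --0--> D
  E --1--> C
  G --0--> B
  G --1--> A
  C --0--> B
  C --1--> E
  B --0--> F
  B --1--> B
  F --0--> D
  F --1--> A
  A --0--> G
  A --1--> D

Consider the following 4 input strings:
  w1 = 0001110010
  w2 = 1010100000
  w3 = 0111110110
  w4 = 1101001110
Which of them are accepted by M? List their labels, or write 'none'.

w2, w3, w4

w1: D → E → D → E → C → E → C → B → F → A → G  → end G, rejected
w2: D → E → D → E → D → E → D → E → D → E → D  → end D, accepted
w3: D → E → C → E → C → E → C → B → B → B → F  → end F, accepted
w4: D → E → C → B → B → F → D → E → C → E → D  → end D, accepted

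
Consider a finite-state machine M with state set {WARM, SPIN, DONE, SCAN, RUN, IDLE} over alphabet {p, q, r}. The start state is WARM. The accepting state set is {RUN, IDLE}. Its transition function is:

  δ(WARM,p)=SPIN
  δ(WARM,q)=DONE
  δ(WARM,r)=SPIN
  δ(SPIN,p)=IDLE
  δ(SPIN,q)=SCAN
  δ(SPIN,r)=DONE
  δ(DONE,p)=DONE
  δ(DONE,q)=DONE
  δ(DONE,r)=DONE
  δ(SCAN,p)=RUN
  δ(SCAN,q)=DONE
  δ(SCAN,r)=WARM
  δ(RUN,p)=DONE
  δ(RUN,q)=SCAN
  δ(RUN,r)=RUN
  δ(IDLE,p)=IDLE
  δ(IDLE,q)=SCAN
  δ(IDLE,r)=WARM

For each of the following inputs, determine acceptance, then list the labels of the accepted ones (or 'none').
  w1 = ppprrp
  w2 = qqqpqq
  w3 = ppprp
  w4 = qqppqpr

w1: WARM → SPIN → IDLE → IDLE → WARM → SPIN → IDLE  → end IDLE, accepted
w2: WARM → DONE → DONE → DONE → DONE → DONE → DONE  → end DONE, rejected
w3: WARM → SPIN → IDLE → IDLE → WARM → SPIN  → end SPIN, rejected
w4: WARM → DONE → DONE → DONE → DONE → DONE → DONE → DONE  → end DONE, rejected

w1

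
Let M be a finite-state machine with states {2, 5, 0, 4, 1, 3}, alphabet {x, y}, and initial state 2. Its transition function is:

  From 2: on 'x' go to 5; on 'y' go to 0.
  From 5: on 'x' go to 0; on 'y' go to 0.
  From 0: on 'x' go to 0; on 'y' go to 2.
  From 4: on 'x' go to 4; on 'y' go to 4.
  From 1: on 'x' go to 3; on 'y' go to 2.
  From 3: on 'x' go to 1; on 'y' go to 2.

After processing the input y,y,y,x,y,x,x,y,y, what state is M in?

Trace: 2 -y-> 0 -y-> 2 -y-> 0 -x-> 0 -y-> 2 -x-> 5 -x-> 0 -y-> 2 -y-> 0

0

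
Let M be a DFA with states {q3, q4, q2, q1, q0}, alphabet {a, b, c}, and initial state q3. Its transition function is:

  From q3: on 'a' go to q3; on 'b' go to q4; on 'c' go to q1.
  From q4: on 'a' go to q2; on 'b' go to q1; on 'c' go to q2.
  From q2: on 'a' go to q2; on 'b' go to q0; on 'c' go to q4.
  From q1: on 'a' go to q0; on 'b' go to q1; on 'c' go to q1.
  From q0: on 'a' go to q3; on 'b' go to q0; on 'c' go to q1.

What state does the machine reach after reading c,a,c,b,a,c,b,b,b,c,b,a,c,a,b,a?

Trace: q3 -c-> q1 -a-> q0 -c-> q1 -b-> q1 -a-> q0 -c-> q1 -b-> q1 -b-> q1 -b-> q1 -c-> q1 -b-> q1 -a-> q0 -c-> q1 -a-> q0 -b-> q0 -a-> q3

q3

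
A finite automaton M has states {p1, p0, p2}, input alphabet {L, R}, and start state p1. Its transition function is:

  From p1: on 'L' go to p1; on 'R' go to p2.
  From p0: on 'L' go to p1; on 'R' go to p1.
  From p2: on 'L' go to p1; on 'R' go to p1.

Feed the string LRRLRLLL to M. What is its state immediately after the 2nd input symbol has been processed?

p2

Trace: p1 -L-> p1 -R-> p2
After 2 symbols: p2.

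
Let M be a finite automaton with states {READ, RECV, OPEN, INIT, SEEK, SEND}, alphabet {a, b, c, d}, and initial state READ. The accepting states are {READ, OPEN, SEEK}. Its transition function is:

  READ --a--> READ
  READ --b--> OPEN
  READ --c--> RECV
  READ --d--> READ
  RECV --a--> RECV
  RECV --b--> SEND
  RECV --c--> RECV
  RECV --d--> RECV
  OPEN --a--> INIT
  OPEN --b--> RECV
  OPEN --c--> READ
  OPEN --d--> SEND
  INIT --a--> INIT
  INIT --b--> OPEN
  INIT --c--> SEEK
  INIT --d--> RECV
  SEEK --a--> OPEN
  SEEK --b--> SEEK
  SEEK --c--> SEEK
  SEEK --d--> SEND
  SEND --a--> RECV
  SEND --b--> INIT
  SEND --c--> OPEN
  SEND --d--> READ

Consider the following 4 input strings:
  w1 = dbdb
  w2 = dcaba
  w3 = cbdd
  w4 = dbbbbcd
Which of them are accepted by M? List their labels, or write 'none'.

w1:
  start at READ
  read 'd': READ → READ
  read 'b': READ → OPEN
  read 'd': OPEN → SEND
  read 'b': SEND → INIT
  end INIT, rejected
w2:
  start at READ
  read 'd': READ → READ
  read 'c': READ → RECV
  read 'a': RECV → RECV
  read 'b': RECV → SEND
  read 'a': SEND → RECV
  end RECV, rejected
w3:
  start at READ
  read 'c': READ → RECV
  read 'b': RECV → SEND
  read 'd': SEND → READ
  read 'd': READ → READ
  end READ, accepted
w4:
  start at READ
  read 'd': READ → READ
  read 'b': READ → OPEN
  read 'b': OPEN → RECV
  read 'b': RECV → SEND
  read 'b': SEND → INIT
  read 'c': INIT → SEEK
  read 'd': SEEK → SEND
  end SEND, rejected

w3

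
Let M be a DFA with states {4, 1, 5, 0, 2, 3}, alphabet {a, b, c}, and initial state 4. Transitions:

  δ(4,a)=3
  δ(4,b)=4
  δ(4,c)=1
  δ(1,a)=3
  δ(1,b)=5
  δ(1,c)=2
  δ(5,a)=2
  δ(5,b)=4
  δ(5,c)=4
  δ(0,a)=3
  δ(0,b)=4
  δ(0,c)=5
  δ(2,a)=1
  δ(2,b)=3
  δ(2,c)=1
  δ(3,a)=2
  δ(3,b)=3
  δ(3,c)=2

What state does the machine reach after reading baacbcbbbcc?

Trace: 4 -b-> 4 -a-> 3 -a-> 2 -c-> 1 -b-> 5 -c-> 4 -b-> 4 -b-> 4 -b-> 4 -c-> 1 -c-> 2

2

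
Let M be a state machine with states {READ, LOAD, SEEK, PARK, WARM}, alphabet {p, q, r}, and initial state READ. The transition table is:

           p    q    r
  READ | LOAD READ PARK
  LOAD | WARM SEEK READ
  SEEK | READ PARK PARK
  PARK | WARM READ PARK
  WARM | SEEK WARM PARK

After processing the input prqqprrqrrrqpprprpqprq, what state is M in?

Trace: READ -p-> LOAD -r-> READ -q-> READ -q-> READ -p-> LOAD -r-> READ -r-> PARK -q-> READ -r-> PARK -r-> PARK -r-> PARK -q-> READ -p-> LOAD -p-> WARM -r-> PARK -p-> WARM -r-> PARK -p-> WARM -q-> WARM -p-> SEEK -r-> PARK -q-> READ

READ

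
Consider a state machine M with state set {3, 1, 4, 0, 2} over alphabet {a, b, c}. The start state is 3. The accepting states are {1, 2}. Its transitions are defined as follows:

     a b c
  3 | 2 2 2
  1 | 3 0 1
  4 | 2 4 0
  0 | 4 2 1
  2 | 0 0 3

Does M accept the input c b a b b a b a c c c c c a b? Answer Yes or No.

3 → 2 → 0 → 4 → 4 → 4 → 2 → 0 → 4 → 0 → 1 → 1 → 1 → 1 → 3 → 2
End state 2 is accepting.

Yes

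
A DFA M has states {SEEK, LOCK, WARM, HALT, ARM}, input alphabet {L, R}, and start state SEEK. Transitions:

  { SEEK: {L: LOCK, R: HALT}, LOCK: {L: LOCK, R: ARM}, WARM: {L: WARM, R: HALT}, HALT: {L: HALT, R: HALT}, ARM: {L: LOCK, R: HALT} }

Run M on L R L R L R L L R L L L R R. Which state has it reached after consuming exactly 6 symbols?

Trace: SEEK -L-> LOCK -R-> ARM -L-> LOCK -R-> ARM -L-> LOCK -R-> ARM
After 6 symbols: ARM.

ARM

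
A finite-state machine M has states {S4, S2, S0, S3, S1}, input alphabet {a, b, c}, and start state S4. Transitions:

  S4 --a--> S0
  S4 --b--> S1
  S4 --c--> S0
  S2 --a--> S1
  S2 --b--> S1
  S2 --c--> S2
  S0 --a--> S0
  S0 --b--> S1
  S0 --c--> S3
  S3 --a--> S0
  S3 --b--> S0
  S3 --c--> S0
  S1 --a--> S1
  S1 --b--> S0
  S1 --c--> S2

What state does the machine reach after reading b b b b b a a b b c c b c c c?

Trace: S4 -b-> S1 -b-> S0 -b-> S1 -b-> S0 -b-> S1 -a-> S1 -a-> S1 -b-> S0 -b-> S1 -c-> S2 -c-> S2 -b-> S1 -c-> S2 -c-> S2 -c-> S2

S2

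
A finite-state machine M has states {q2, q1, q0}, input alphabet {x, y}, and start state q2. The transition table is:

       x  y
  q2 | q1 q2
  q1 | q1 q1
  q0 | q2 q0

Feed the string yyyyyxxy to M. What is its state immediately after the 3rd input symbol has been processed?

q2

q2 → q2 → q2 → q2
After 3 symbols: q2.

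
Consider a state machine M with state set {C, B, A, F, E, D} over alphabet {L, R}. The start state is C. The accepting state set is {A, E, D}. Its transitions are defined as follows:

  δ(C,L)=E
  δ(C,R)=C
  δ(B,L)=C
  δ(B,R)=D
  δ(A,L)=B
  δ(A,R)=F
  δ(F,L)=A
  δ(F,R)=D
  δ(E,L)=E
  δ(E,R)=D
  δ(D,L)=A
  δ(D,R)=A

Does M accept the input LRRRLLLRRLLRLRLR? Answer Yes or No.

No

Trace: C -L-> E -R-> D -R-> A -R-> F -L-> A -L-> B -L-> C -R-> C -R-> C -L-> E -L-> E -R-> D -L-> A -R-> F -L-> A -R-> F
End state F is not accepting.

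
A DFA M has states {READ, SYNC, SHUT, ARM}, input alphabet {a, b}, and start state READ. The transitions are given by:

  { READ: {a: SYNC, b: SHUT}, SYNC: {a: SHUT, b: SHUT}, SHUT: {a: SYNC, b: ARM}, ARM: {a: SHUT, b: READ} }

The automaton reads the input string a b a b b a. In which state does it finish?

start at READ
read 'a': READ → SYNC
read 'b': SYNC → SHUT
read 'a': SHUT → SYNC
read 'b': SYNC → SHUT
read 'b': SHUT → ARM
read 'a': ARM → SHUT

SHUT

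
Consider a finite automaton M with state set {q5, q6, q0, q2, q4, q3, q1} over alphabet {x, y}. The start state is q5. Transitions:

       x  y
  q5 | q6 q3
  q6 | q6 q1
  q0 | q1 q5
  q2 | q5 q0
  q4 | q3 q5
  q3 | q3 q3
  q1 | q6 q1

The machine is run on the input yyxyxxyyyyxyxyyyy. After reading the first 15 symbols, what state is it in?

q3

start at q5
read 'y': q5 → q3
read 'y': q3 → q3
read 'x': q3 → q3
read 'y': q3 → q3
read 'x': q3 → q3
read 'x': q3 → q3
read 'y': q3 → q3
read 'y': q3 → q3
read 'y': q3 → q3
read 'y': q3 → q3
read 'x': q3 → q3
read 'y': q3 → q3
read 'x': q3 → q3
read 'y': q3 → q3
read 'y': q3 → q3
After 15 symbols: q3.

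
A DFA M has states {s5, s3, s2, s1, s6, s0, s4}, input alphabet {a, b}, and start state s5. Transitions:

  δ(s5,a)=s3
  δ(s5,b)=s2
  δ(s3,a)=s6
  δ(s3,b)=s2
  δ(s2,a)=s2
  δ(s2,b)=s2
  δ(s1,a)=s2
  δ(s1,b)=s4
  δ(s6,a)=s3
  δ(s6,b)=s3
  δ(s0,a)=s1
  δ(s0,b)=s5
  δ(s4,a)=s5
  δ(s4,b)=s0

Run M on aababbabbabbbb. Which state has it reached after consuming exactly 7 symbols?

start at s5
read 'a': s5 → s3
read 'a': s3 → s6
read 'b': s6 → s3
read 'a': s3 → s6
read 'b': s6 → s3
read 'b': s3 → s2
read 'a': s2 → s2
After 7 symbols: s2.

s2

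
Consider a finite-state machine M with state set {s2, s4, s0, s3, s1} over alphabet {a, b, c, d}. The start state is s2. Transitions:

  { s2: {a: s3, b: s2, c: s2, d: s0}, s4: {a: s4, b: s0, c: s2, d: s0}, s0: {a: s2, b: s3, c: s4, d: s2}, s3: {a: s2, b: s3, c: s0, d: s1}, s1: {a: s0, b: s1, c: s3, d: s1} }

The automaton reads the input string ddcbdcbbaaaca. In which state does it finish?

Trace: s2 -d-> s0 -d-> s2 -c-> s2 -b-> s2 -d-> s0 -c-> s4 -b-> s0 -b-> s3 -a-> s2 -a-> s3 -a-> s2 -c-> s2 -a-> s3

s3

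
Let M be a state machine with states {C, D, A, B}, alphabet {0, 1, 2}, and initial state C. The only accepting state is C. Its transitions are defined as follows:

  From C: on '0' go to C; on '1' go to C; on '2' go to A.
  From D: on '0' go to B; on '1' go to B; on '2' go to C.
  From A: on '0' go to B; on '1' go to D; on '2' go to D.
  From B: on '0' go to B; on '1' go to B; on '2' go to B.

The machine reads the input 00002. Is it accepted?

No

C → C → C → C → C → A
End state A is not accepting.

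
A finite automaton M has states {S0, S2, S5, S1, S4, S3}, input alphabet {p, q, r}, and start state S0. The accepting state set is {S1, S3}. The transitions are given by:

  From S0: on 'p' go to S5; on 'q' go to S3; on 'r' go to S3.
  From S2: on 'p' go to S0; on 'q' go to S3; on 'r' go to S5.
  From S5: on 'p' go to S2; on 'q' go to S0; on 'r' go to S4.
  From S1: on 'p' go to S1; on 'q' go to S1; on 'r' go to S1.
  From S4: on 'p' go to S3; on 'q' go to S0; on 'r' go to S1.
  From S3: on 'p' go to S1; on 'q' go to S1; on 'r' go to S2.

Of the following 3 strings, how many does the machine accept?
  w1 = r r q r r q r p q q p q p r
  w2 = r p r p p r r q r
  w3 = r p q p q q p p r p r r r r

3

w1:
  start at S0
  read 'r': S0 → S3
  read 'r': S3 → S2
  read 'q': S2 → S3
  read 'r': S3 → S2
  read 'r': S2 → S5
  read 'q': S5 → S0
  read 'r': S0 → S3
  read 'p': S3 → S1
  read 'q': S1 → S1
  read 'q': S1 → S1
  read 'p': S1 → S1
  read 'q': S1 → S1
  read 'p': S1 → S1
  read 'r': S1 → S1
  end S1, accepted
w2:
  start at S0
  read 'r': S0 → S3
  read 'p': S3 → S1
  read 'r': S1 → S1
  read 'p': S1 → S1
  read 'p': S1 → S1
  read 'r': S1 → S1
  read 'r': S1 → S1
  read 'q': S1 → S1
  read 'r': S1 → S1
  end S1, accepted
w3:
  start at S0
  read 'r': S0 → S3
  read 'p': S3 → S1
  read 'q': S1 → S1
  read 'p': S1 → S1
  read 'q': S1 → S1
  read 'q': S1 → S1
  read 'p': S1 → S1
  read 'p': S1 → S1
  read 'r': S1 → S1
  read 'p': S1 → S1
  read 'r': S1 → S1
  read 'r': S1 → S1
  read 'r': S1 → S1
  read 'r': S1 → S1
  end S1, accepted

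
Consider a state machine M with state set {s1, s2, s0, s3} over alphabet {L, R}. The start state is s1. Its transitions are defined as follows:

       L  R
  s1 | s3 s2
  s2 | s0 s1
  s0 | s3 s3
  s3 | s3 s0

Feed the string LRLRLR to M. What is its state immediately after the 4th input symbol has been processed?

Trace: s1 -L-> s3 -R-> s0 -L-> s3 -R-> s0
After 4 symbols: s0.

s0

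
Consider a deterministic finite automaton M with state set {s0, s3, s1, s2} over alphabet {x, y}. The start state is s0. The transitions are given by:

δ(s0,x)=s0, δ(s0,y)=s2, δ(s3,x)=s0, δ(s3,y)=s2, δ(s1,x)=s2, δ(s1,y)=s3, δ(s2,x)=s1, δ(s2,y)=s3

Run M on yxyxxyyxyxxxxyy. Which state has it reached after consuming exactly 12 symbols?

start at s0
read 'y': s0 → s2
read 'x': s2 → s1
read 'y': s1 → s3
read 'x': s3 → s0
read 'x': s0 → s0
read 'y': s0 → s2
read 'y': s2 → s3
read 'x': s3 → s0
read 'y': s0 → s2
read 'x': s2 → s1
read 'x': s1 → s2
read 'x': s2 → s1
After 12 symbols: s1.

s1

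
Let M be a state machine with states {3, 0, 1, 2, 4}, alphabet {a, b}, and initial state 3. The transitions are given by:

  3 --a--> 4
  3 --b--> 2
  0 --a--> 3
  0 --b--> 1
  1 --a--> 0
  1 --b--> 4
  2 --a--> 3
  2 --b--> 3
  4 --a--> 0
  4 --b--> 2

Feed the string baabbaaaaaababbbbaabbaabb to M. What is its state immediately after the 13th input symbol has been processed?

Trace: 3 -b-> 2 -a-> 3 -a-> 4 -b-> 2 -b-> 3 -a-> 4 -a-> 0 -a-> 3 -a-> 4 -a-> 0 -a-> 3 -b-> 2 -a-> 3
After 13 symbols: 3.

3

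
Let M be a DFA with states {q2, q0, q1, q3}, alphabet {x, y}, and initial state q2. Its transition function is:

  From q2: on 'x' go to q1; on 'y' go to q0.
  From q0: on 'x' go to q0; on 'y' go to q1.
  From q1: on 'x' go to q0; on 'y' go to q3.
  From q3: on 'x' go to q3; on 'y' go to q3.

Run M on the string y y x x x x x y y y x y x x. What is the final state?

start at q2
read 'y': q2 → q0
read 'y': q0 → q1
read 'x': q1 → q0
read 'x': q0 → q0
read 'x': q0 → q0
read 'x': q0 → q0
read 'x': q0 → q0
read 'y': q0 → q1
read 'y': q1 → q3
read 'y': q3 → q3
read 'x': q3 → q3
read 'y': q3 → q3
read 'x': q3 → q3
read 'x': q3 → q3

q3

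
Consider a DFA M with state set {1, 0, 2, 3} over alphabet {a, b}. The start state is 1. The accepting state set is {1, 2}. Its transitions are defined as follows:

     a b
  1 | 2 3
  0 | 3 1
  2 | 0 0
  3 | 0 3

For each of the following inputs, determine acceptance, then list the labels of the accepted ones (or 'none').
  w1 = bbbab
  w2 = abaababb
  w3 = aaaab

w1: 1 → 3 → 3 → 3 → 0 → 1  → end 1, accepted
w2: 1 → 2 → 0 → 3 → 0 → 1 → 2 → 0 → 1  → end 1, accepted
w3: 1 → 2 → 0 → 3 → 0 → 1  → end 1, accepted

w1, w2, w3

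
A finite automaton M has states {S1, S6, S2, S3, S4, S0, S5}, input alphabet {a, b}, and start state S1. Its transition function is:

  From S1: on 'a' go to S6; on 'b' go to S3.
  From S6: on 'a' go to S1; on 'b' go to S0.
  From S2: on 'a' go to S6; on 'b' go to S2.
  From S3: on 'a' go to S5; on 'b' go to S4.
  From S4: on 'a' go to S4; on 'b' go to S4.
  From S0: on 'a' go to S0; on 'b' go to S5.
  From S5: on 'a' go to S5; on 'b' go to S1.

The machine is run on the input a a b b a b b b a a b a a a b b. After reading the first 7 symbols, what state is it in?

start at S1
read 'a': S1 → S6
read 'a': S6 → S1
read 'b': S1 → S3
read 'b': S3 → S4
read 'a': S4 → S4
read 'b': S4 → S4
read 'b': S4 → S4
After 7 symbols: S4.

S4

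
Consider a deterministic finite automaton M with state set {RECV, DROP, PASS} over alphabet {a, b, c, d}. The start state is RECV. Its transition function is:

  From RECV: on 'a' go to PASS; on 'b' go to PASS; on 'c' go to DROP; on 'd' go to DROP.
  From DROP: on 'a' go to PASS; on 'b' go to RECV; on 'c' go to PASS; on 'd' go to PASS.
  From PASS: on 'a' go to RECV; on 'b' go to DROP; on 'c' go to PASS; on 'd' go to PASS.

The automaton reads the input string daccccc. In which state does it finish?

start at RECV
read 'd': RECV → DROP
read 'a': DROP → PASS
read 'c': PASS → PASS
read 'c': PASS → PASS
read 'c': PASS → PASS
read 'c': PASS → PASS
read 'c': PASS → PASS

PASS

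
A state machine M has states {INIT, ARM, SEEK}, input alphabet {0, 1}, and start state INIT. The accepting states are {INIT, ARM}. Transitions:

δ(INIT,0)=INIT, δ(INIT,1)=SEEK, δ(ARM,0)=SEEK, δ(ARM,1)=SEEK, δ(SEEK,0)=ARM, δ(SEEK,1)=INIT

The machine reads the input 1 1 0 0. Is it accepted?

start at INIT
read '1': INIT → SEEK
read '1': SEEK → INIT
read '0': INIT → INIT
read '0': INIT → INIT
End state INIT is accepting.

Yes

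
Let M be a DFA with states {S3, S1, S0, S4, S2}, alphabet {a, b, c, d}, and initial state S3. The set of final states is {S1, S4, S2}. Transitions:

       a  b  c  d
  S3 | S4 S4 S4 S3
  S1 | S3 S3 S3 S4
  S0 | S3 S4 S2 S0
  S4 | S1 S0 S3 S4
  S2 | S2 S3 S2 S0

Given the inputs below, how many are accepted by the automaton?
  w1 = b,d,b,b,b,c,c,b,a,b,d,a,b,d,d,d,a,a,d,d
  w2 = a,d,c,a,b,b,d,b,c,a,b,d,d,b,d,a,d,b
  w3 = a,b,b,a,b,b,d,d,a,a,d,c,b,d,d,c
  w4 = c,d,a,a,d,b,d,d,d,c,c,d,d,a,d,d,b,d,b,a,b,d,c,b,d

1

w1: Trace: S3 -b-> S4 -d-> S4 -b-> S0 -b-> S4 -b-> S0 -c-> S2 -c-> S2 -b-> S3 -a-> S4 -b-> S0 -d-> S0 -a-> S3 -b-> S4 -d-> S4 -d-> S4 -d-> S4 -a-> S1 -a-> S3 -d-> S3 -d-> S3  → end S3, rejected
w2: Trace: S3 -a-> S4 -d-> S4 -c-> S3 -a-> S4 -b-> S0 -b-> S4 -d-> S4 -b-> S0 -c-> S2 -a-> S2 -b-> S3 -d-> S3 -d-> S3 -b-> S4 -d-> S4 -a-> S1 -d-> S4 -b-> S0  → end S0, rejected
w3: Trace: S3 -a-> S4 -b-> S0 -b-> S4 -a-> S1 -b-> S3 -b-> S4 -d-> S4 -d-> S4 -a-> S1 -a-> S3 -d-> S3 -c-> S4 -b-> S0 -d-> S0 -d-> S0 -c-> S2  → end S2, accepted
w4: Trace: S3 -c-> S4 -d-> S4 -a-> S1 -a-> S3 -d-> S3 -b-> S4 -d-> S4 -d-> S4 -d-> S4 -c-> S3 -c-> S4 -d-> S4 -d-> S4 -a-> S1 -d-> S4 -d-> S4 -b-> S0 -d-> S0 -b-> S4 -a-> S1 -b-> S3 -d-> S3 -c-> S4 -b-> S0 -d-> S0  → end S0, rejected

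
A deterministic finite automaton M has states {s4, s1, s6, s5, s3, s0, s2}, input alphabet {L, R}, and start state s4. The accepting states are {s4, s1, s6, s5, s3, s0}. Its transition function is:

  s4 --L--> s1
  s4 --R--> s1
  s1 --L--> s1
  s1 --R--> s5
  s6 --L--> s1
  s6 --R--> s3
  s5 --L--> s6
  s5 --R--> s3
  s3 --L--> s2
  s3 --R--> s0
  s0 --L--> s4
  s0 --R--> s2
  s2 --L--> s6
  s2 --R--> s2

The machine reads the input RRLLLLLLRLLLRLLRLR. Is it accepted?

Trace: s4 -R-> s1 -R-> s5 -L-> s6 -L-> s1 -L-> s1 -L-> s1 -L-> s1 -L-> s1 -R-> s5 -L-> s6 -L-> s1 -L-> s1 -R-> s5 -L-> s6 -L-> s1 -R-> s5 -L-> s6 -R-> s3
End state s3 is accepting.

Yes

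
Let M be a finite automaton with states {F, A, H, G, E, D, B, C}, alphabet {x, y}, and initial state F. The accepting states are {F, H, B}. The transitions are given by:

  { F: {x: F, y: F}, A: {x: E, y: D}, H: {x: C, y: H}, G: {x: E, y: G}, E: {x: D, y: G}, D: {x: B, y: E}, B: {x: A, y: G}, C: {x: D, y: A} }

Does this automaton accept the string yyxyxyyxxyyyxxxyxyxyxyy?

Yes

start at F
read 'y': F → F
read 'y': F → F
read 'x': F → F
read 'y': F → F
read 'x': F → F
read 'y': F → F
read 'y': F → F
read 'x': F → F
read 'x': F → F
read 'y': F → F
read 'y': F → F
read 'y': F → F
read 'x': F → F
read 'x': F → F
read 'x': F → F
read 'y': F → F
read 'x': F → F
read 'y': F → F
read 'x': F → F
read 'y': F → F
read 'x': F → F
read 'y': F → F
read 'y': F → F
End state F is accepting.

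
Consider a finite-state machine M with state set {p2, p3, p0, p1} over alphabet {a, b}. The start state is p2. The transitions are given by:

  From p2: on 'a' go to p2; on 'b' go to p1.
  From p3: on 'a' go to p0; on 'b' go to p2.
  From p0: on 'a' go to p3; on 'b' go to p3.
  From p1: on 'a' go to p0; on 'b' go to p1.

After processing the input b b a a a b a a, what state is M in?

p3

start at p2
read 'b': p2 → p1
read 'b': p1 → p1
read 'a': p1 → p0
read 'a': p0 → p3
read 'a': p3 → p0
read 'b': p0 → p3
read 'a': p3 → p0
read 'a': p0 → p3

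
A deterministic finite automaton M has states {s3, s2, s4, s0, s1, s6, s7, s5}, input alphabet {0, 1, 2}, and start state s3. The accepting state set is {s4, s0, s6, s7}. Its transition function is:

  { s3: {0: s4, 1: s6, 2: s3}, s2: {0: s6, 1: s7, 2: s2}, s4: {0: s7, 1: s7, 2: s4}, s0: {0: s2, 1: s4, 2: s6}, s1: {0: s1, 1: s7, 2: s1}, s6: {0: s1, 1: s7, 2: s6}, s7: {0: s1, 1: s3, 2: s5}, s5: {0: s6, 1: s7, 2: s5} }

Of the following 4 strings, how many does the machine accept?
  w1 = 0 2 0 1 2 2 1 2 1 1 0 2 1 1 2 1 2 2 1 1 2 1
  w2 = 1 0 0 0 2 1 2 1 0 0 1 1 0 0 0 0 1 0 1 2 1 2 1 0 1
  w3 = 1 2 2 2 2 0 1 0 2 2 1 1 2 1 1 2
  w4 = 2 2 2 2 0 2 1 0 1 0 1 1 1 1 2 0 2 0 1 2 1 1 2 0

3

w1: s3 → s4 → s4 → s7 → s3 → s3 → s3 → s6 → s6 → s7 → s3 → s4 → s4 → s7 → s3 → s3 → s6 → s6 → s6 → s7 → s3 → s3 → s6  → end s6, accepted
w2: s3 → s6 → s1 → s1 → s1 → s1 → s7 → s5 → s7 → s1 → s1 → s7 → s3 → s4 → s7 → s1 → s1 → s7 → s1 → s7 → s5 → s7 → s5 → s7 → s1 → s7  → end s7, accepted
w3: s3 → s6 → s6 → s6 → s6 → s6 → s1 → s7 → s1 → s1 → s1 → s7 → s3 → s3 → s6 → s7 → s5  → end s5, rejected
w4: s3 → s3 → s3 → s3 → s3 → s4 → s4 → s7 → s1 → s7 → s1 → s7 → s3 → s6 → s7 → s5 → s6 → s6 → s1 → s7 → s5 → s7 → s3 → s3 → s4  → end s4, accepted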